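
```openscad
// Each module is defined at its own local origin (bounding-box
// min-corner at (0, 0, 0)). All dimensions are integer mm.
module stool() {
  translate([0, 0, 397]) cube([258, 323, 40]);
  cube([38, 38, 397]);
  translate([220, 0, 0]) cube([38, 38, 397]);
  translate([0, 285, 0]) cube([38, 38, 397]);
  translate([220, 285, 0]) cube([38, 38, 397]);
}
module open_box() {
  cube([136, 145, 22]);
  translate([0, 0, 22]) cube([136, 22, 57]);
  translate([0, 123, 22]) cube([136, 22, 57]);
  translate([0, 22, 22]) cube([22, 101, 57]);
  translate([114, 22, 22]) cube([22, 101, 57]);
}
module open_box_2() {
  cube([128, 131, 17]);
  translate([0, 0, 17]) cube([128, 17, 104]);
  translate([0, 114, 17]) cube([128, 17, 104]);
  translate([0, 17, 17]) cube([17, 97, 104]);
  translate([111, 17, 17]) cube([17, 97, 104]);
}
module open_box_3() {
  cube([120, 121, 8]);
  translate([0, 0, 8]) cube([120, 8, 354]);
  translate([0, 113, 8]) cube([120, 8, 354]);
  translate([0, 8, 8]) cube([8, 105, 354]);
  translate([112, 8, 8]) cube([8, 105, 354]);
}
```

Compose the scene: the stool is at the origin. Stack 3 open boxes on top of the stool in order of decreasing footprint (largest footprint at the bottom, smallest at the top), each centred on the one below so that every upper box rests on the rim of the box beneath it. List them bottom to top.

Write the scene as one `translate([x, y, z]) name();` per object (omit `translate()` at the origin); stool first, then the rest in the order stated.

stool();
translate([61, 89, 437]) open_box();
translate([65, 96, 516]) open_box_2();
translate([69, 101, 637]) open_box_3();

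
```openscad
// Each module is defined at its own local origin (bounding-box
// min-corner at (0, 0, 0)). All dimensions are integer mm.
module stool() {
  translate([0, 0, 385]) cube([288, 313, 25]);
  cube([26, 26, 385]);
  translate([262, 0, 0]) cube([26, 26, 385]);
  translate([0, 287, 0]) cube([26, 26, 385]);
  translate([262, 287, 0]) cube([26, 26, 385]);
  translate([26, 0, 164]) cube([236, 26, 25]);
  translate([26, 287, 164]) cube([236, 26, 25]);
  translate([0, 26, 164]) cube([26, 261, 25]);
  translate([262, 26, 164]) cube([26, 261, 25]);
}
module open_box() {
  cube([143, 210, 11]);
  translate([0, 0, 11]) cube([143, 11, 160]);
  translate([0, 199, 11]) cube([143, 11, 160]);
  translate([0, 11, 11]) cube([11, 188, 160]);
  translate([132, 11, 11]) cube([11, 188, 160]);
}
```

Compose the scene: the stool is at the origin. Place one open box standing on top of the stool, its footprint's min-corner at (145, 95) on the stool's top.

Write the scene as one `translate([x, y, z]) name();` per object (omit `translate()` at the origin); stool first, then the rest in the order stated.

stool();
translate([145, 95, 410]) open_box();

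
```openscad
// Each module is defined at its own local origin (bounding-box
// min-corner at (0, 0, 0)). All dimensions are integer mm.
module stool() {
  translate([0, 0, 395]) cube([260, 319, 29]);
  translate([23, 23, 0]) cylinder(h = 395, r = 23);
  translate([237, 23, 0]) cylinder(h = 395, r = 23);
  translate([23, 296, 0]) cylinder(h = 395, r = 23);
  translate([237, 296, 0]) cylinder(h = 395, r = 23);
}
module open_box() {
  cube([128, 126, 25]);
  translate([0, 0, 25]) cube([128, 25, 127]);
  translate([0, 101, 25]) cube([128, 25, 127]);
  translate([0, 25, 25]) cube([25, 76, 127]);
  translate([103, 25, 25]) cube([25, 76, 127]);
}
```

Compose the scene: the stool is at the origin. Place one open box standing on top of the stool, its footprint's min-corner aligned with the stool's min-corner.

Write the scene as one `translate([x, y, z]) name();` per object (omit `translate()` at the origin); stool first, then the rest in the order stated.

stool();
translate([0, 0, 424]) open_box();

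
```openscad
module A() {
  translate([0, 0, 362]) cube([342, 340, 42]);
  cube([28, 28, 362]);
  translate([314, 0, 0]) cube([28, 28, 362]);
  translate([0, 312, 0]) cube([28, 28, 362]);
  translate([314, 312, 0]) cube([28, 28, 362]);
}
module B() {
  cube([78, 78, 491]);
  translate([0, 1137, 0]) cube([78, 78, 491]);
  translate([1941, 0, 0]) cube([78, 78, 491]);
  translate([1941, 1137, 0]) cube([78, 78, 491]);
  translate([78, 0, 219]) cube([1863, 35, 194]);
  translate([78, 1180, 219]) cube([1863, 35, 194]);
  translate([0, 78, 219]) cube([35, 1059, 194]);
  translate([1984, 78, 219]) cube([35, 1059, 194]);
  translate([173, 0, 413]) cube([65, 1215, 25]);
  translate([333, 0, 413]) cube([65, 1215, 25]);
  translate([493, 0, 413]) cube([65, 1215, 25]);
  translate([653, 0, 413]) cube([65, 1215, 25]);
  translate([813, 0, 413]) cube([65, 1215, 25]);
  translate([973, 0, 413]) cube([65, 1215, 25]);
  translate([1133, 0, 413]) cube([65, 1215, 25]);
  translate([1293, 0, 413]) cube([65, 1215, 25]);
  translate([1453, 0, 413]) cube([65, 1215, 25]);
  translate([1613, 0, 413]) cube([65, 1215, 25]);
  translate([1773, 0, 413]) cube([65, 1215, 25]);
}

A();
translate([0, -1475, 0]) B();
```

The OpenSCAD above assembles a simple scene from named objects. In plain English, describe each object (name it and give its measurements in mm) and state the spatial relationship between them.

A is a simple wooden stool: a rectangular seat 342 mm (x) by 340 mm (y), 42 mm thick, top face at z = 404 mm, on four square legs, each 28×28 mm in cross-section. The legs rest on z = 0, each flush with a corner of the seat.

B is a bed frame 2019 mm long (x) by 1215 mm wide (y). Four 78×78 mm corner posts, 491 mm tall, at the corners of the footprint. Four rails of 35 mm thickness and 194 mm height run between adjacent posts with their undersides at z = 219 mm, their outer faces flush with the outside of the frame (the two x-running rails run between the posts' inner faces; the two y-running rails run between the posts' inner faces). 11 slats, each 65 mm wide (x) and 25 mm thick, lie across the top of the two x-running rails, running the full 1215 mm width of the frame in y; the slats are evenly spaced along x between the inner faces of the end posts with equal gaps (rounded down to the nearest mm) at the −x end and between each pair — any rounding remainder accumulates at the +x end.

The bed frame is on the floor beside the stool on its −y side.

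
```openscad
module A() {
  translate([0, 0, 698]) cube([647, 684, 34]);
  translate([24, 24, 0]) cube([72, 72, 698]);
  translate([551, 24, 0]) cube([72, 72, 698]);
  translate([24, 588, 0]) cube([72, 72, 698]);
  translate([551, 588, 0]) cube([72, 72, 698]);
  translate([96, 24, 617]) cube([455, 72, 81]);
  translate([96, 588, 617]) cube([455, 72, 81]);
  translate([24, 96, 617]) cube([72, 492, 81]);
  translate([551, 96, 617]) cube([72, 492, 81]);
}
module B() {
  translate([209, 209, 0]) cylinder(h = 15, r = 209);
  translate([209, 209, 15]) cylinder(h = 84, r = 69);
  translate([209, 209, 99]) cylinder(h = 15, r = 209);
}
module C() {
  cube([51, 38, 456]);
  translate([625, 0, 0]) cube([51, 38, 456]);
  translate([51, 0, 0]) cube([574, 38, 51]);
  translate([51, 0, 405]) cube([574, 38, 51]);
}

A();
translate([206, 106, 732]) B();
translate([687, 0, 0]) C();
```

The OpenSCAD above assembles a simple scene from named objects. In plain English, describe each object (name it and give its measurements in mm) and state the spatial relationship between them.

A is a table with a 647×684 mm rectangular top, 34 mm thick, top surface at z = 732 mm, supported by four 72×72 mm square legs, each inset 24 mm from the nearest pair of top edges, running from the floor. Four apron rails, 72 mm thick and 81 mm tall, run between adjacent legs with their top edges flush with the underside of the top and their outer faces flush with the legs' outer faces.

B is a spool: two coaxial disc flanges of radius 209 mm and thickness 15 mm, joined by a core cylinder of radius 69 mm and height 84 mm. The lower flange rests on z = 0 and the three cylinders share a vertical axis.

C is a rectangular picture frame lying in the x–z plane (depth along y). The opening is 574 mm wide (x) by 354 mm tall (z), surrounded by a border 51 mm wide on all four sides. The frame is 38 mm deep and is made of two full-height vertical stiles with two horizontal rails fitted between them.

The spool is on top of the table. The picture frame is on the floor beside the table on its +x side.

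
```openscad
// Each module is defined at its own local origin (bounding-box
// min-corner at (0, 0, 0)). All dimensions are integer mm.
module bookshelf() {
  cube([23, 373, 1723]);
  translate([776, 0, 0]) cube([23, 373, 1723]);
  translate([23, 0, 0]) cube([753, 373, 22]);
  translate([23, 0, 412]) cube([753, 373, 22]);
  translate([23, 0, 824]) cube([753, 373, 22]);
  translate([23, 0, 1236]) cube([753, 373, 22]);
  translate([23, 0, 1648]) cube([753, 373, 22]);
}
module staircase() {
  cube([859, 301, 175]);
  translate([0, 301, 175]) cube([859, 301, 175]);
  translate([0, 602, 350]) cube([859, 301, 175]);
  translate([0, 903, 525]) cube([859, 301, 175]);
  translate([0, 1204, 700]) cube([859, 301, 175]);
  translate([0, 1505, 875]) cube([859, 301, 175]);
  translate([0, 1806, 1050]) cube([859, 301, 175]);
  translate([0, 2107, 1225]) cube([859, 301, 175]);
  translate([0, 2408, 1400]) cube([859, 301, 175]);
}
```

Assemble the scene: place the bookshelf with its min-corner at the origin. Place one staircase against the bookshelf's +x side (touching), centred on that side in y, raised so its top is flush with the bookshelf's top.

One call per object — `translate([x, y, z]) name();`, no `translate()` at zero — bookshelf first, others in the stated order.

bookshelf();
translate([799, -1168, 148]) staircase();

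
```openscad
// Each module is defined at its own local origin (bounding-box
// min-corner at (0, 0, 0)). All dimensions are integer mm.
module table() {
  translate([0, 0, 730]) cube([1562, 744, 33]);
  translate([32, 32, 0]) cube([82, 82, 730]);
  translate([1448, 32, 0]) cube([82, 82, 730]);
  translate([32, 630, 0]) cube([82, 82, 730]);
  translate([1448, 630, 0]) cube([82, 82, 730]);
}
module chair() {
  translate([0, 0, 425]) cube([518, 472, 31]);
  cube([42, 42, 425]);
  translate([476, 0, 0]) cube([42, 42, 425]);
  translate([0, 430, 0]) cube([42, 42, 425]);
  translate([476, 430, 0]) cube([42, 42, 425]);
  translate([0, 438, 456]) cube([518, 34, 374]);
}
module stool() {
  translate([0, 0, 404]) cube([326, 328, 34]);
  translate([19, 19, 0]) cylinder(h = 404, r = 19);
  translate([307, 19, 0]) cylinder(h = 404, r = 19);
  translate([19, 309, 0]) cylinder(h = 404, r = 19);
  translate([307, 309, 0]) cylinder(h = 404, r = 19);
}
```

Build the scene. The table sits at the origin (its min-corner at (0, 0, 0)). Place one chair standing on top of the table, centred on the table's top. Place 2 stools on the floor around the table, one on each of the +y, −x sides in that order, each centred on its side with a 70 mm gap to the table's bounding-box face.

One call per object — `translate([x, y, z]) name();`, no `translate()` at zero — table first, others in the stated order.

table();
translate([522, 136, 763]) chair();
translate([618, 814, 0]) stool();
translate([-396, 208, 0]) stool();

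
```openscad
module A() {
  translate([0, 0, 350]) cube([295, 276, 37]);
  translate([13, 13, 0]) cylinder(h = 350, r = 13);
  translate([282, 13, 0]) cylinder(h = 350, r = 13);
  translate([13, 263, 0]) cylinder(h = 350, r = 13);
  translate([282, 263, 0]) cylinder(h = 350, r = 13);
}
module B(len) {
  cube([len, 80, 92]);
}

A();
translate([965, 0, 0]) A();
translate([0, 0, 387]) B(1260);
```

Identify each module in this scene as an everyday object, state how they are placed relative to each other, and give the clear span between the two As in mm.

Second stool starts at x = 965; first ends at x = 295; clear span = 965 − 295 = 670 mm.

A is a stool. B is a beam. A beam spans the tops of two stools. The clear span between the two stools is 670 mm.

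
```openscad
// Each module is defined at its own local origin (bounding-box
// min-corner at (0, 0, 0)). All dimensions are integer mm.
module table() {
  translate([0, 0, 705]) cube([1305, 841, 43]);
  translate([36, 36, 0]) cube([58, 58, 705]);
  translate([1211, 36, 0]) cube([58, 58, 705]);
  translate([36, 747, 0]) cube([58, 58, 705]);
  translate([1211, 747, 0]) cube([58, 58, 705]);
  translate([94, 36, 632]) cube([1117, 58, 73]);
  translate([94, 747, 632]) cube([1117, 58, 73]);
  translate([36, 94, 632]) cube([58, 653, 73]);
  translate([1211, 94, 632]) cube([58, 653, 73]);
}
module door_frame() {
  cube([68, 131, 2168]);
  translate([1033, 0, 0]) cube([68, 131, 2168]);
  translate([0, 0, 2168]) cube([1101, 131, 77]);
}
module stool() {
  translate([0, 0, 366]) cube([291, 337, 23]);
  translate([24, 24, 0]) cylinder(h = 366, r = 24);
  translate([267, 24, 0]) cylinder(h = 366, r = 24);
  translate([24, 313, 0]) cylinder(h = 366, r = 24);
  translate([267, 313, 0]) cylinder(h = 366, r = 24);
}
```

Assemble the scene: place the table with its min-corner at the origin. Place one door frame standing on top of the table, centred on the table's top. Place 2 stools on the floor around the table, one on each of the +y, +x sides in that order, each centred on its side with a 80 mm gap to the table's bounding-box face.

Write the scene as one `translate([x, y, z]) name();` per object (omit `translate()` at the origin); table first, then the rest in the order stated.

table();
translate([102, 355, 748]) door_frame();
translate([507, 921, 0]) stool();
translate([1385, 252, 0]) stool();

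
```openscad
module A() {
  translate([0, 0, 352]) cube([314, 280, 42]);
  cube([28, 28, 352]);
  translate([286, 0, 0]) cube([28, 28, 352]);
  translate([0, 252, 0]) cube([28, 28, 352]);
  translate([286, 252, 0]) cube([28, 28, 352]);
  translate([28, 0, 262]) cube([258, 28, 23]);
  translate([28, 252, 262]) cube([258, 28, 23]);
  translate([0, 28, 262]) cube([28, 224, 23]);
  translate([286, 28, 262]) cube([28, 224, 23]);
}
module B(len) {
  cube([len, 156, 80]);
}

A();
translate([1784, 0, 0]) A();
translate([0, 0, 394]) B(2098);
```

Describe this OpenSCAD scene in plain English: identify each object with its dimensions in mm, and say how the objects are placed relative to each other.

A is a four-legged stool. The seat is a 314×280×42 mm slab whose top surface is at z = 394 mm; four square legs, each 28×28 mm in cross-section, run from the floor (z = 0) to the underside of the seat, each flush with a corner of the seat. Four stretchers, 28 mm wide and 23 mm tall, connect adjacent legs with their undersides at z = 262 mm, each running between the inner faces of the legs it joins and aligned with the legs' outer faces on the other axis.

B is a rectangular beam 2098 mm long (x), 156 mm deep (y), 80 mm thick (z).

The beam spans the tops of two stools placed 1470 mm apart, resting at z = 394 mm.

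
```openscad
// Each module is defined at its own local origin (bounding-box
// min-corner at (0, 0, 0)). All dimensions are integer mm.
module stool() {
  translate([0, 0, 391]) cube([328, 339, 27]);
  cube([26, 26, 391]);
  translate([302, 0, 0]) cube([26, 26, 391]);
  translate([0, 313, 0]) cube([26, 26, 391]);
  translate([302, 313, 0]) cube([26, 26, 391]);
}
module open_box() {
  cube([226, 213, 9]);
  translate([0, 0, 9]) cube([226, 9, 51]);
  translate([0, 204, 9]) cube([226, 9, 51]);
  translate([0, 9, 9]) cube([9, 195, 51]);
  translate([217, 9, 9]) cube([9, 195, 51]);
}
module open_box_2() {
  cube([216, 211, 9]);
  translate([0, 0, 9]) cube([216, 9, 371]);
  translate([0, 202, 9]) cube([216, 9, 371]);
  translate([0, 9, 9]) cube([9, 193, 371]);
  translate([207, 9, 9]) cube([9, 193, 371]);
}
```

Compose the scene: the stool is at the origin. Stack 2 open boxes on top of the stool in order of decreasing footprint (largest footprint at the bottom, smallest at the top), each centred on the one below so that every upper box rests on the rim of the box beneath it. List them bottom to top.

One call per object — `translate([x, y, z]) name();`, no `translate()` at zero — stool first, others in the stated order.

stool();
translate([51, 63, 418]) open_box();
translate([56, 64, 478]) open_box_2();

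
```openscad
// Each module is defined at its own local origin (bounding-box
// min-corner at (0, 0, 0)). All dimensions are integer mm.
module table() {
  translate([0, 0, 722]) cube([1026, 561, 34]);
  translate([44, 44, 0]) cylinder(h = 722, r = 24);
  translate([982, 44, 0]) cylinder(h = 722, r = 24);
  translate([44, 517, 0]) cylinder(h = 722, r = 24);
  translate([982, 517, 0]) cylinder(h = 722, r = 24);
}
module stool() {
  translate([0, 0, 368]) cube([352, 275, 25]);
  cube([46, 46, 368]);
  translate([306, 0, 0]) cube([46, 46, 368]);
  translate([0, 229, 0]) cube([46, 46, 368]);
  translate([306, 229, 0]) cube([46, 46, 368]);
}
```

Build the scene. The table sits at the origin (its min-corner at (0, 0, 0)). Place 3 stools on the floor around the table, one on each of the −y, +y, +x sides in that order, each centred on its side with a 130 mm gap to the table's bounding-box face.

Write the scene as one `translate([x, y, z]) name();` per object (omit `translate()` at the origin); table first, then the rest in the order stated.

table();
translate([337, -405, 0]) stool();
translate([337, 691, 0]) stool();
translate([1156, 143, 0]) stool();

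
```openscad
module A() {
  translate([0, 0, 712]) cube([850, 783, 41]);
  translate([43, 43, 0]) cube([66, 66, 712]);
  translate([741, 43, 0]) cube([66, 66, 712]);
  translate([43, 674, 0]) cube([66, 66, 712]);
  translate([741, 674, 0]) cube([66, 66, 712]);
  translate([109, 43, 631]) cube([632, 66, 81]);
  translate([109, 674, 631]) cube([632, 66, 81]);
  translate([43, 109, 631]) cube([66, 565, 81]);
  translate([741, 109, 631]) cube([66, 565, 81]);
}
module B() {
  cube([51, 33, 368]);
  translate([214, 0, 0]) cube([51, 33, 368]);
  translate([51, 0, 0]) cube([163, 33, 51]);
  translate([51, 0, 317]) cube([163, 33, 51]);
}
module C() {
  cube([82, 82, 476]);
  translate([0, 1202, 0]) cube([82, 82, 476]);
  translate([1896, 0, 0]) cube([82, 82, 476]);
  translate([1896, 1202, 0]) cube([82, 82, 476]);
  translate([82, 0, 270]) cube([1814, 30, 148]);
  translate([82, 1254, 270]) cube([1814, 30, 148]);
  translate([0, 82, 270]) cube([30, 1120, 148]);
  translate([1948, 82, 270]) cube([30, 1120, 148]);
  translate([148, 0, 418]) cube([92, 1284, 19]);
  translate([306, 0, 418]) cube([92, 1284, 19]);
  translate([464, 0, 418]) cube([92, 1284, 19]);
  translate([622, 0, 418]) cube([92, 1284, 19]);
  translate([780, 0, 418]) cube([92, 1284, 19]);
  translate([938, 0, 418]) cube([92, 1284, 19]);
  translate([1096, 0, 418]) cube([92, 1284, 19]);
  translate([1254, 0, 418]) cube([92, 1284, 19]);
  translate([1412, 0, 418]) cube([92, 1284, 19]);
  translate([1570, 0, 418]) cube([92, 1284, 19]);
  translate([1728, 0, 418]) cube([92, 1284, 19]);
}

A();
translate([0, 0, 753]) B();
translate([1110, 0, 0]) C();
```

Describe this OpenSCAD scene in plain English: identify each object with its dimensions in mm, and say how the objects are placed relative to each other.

A is a rectangular dining table. The top is 850×783×41 mm with its upper surface at z = 753 mm. It stands on four 66×66 mm square legs, each inset 43 mm from the nearest pair of top edges, running from the floor to the underside of the top. Four apron rails, 66 mm thick and 81 mm tall, run between adjacent legs with their top edges flush with the underside of the top and their outer faces flush with the legs' outer faces.

B is a picture frame with a 163×266 mm rectangular opening (x by z) and a uniform 51 mm border on every side. Frame depth is 33 mm along y. It is built from two vertical stiles running the full outside height and two horizontal rails spanning the gap between the stiles.

C is a bed frame 1978 mm long (x) by 1284 mm wide (y). Four 82×82 mm corner posts, 476 mm tall, at the corners of the footprint. Four rails of 30 mm thickness and 148 mm height run between adjacent posts with their undersides at z = 270 mm, their outer faces flush with the outside of the frame (the two x-running rails run between the posts' inner faces; the two y-running rails run between the posts' inner faces). 11 slats, each 92 mm wide (x) and 19 mm thick, lie across the top of the two x-running rails, running the full 1284 mm width of the frame in y; the slats are evenly spaced along x between the inner faces of the end posts with equal gaps (rounded down to the nearest mm) at the −x end and between each pair — any rounding remainder accumulates at the +x end.

The picture frame is on top of the table. The bed frame is on the floor beside the table on its +x side.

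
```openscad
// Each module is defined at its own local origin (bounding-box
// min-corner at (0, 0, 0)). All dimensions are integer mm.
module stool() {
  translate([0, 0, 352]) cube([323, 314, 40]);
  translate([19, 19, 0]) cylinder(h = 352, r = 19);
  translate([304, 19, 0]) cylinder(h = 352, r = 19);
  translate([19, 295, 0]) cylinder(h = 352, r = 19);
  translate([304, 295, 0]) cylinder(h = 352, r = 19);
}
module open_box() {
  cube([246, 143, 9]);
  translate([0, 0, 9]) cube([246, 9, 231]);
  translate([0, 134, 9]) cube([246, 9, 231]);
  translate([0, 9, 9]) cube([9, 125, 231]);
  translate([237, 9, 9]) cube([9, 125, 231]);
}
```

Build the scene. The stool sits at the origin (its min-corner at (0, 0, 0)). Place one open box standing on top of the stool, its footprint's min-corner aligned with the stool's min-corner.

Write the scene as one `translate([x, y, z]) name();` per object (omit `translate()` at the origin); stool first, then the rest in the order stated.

stool();
translate([0, 0, 392]) open_box();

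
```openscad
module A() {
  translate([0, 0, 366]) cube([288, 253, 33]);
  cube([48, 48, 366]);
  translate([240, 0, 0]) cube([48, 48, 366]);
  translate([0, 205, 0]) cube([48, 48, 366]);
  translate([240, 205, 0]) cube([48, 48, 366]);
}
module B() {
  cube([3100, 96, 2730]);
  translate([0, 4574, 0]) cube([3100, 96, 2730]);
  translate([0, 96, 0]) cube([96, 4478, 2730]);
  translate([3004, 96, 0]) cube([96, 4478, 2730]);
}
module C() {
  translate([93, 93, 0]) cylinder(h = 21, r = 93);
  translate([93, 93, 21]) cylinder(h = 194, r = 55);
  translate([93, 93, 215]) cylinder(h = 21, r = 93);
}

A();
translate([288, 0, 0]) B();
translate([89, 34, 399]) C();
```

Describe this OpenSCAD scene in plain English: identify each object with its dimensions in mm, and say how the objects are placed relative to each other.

A is a four-legged stool. The seat is a 288×253×33 mm slab whose top surface is at z = 399 mm; four square legs, each 48×48 mm in cross-section, run from the floor (z = 0) to the underside of the seat, each flush with a corner of the seat.

B is a box-shaped house frame (walls only): outside footprint 3100×4670 mm, wall height 2730 mm, wall thickness 96 mm. The two y-facing walls run the full x-width; the two x-facing walls fit between the inner faces of the y-facing walls.

C is a spool: two coaxial disc flanges of radius 93 mm and thickness 21 mm, joined by a core cylinder of radius 55 mm and height 194 mm. The lower flange rests on z = 0 and the three cylinders share a vertical axis.

The house frame is against the stool's +x side, with their −y faces flush. The spool is on top of the stool.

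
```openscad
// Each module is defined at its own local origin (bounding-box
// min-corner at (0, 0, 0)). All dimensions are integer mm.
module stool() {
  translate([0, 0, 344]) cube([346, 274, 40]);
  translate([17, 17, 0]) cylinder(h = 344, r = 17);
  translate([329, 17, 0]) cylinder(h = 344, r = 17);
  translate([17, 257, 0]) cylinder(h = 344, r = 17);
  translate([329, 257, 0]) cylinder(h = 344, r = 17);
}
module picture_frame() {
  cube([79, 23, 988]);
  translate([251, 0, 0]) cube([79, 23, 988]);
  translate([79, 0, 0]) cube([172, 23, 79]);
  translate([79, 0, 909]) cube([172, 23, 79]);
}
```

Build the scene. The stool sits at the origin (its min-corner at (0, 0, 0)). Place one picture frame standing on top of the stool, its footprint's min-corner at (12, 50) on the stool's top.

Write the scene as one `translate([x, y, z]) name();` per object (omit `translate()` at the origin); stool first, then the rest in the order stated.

stool();
translate([12, 50, 384]) picture_frame();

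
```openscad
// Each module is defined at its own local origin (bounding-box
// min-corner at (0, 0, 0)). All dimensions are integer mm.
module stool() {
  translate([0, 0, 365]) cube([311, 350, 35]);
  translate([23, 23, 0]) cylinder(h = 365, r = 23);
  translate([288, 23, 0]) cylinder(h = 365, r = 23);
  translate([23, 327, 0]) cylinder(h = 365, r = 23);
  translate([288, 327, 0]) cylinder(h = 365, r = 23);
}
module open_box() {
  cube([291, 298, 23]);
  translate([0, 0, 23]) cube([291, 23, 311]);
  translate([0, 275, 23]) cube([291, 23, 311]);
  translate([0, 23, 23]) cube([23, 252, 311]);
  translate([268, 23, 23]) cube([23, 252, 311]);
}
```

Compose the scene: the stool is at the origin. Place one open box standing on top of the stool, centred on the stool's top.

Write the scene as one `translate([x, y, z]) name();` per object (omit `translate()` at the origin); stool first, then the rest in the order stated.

stool();
translate([10, 26, 400]) open_box();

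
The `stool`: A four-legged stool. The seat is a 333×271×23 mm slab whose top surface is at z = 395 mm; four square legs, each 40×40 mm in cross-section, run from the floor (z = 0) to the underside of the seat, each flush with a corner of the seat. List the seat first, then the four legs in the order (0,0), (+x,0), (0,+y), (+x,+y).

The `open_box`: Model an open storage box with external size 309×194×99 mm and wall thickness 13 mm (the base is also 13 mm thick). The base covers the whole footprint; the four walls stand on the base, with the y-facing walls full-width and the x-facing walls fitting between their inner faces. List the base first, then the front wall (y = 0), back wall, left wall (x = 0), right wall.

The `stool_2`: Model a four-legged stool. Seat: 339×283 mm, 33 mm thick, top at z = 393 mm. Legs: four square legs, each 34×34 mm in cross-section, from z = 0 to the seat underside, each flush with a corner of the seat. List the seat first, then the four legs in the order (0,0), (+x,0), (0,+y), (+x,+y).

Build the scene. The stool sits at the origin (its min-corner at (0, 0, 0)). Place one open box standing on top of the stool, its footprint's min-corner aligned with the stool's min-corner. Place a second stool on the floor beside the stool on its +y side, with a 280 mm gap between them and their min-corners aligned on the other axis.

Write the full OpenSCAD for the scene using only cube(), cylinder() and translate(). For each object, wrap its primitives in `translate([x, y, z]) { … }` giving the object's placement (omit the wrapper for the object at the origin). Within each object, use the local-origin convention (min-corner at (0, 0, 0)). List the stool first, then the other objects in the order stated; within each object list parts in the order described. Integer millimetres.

translate([0, 0, 372]) cube([333, 271, 23]);
cube([40, 40, 372]);
translate([293, 0, 0]) cube([40, 40, 372]);
translate([0, 231, 0]) cube([40, 40, 372]);
translate([293, 231, 0]) cube([40, 40, 372]);
translate([0, 0, 395]) {
  cube([309, 194, 13]);
  translate([0, 0, 13]) cube([309, 13, 86]);
  translate([0, 181, 13]) cube([309, 13, 86]);
  translate([0, 13, 13]) cube([13, 168, 86]);
  translate([296, 13, 13]) cube([13, 168, 86]);
}
translate([0, 551, 0]) {
  translate([0, 0, 360]) cube([339, 283, 33]);
  cube([34, 34, 360]);
  translate([305, 0, 0]) cube([34, 34, 360]);
  translate([0, 249, 0]) cube([34, 34, 360]);
  translate([305, 249, 0]) cube([34, 34, 360]);
}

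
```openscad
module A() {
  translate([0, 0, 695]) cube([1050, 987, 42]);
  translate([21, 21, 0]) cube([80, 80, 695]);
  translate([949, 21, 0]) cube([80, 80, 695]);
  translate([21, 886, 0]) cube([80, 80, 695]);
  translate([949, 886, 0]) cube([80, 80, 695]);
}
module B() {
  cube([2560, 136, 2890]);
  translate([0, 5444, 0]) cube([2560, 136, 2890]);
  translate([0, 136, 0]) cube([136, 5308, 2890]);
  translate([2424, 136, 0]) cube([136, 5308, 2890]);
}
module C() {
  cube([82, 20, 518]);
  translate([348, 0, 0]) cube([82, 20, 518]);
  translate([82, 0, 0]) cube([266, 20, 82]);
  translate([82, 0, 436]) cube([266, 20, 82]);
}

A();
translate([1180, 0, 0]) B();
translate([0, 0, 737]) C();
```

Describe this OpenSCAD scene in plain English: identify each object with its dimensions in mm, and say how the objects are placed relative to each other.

A is a rectangular dining table. The top is 1050×987×42 mm with its upper surface at z = 737 mm. It stands on four 80×80 mm square legs, each inset 21 mm from the nearest pair of top edges, running from the floor to the underside of the top.

B is the wall frame of a small rectangular building: four walls, each 2890 mm tall and 136 mm thick, enclosing a footprint 2560 mm (x) by 5580 mm (y) outside-to-outside, with no floor or roof. The front and back walls (the −y and +y sides) span the full width; the two side walls fit between them.

C is a rectangular picture frame lying in the x–z plane (depth along y). The opening is 266 mm wide (x) by 354 mm tall (z), surrounded by a border 82 mm wide on all four sides. The frame is 20 mm deep and is made of two full-height vertical stiles with two horizontal rails fitted between them.

The house frame is on the floor beside the table on its +x side. The picture frame is on top of the table.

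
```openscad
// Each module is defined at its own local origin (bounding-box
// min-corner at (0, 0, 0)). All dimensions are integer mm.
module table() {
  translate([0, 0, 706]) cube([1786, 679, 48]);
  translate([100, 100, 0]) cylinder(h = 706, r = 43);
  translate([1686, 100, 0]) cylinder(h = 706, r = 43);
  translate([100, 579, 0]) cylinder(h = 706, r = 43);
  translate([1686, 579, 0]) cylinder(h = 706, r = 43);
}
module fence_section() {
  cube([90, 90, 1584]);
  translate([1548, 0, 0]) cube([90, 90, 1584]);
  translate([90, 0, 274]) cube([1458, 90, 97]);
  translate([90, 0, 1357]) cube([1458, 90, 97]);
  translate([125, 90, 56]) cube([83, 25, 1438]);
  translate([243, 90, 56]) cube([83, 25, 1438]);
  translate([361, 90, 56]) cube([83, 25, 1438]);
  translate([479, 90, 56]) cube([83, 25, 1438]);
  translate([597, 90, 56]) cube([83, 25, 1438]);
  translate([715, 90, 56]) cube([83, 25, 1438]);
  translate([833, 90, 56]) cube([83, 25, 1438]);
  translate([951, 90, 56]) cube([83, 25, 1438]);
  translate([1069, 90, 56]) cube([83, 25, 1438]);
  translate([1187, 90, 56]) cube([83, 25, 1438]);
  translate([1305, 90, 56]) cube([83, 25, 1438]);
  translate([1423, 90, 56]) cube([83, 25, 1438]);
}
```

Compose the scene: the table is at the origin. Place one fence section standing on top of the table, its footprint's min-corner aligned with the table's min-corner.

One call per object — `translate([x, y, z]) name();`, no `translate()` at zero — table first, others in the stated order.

table();
translate([0, 0, 754]) fence_section();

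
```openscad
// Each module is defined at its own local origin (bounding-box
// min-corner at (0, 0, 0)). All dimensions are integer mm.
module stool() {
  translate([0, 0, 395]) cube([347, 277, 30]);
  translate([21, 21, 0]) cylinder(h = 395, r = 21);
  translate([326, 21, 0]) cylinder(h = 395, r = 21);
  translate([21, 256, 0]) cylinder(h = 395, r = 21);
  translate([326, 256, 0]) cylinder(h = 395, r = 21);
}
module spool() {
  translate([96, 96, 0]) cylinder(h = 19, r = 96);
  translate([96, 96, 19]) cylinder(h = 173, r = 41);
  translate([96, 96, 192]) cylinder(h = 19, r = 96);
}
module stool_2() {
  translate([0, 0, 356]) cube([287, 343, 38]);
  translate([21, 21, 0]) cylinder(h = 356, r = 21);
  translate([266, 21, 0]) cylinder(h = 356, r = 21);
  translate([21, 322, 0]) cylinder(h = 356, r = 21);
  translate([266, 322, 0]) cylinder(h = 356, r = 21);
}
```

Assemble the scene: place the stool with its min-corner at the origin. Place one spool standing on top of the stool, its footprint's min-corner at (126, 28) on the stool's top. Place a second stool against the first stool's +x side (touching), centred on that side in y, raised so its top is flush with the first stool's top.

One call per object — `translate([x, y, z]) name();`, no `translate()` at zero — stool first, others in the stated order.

stool();
translate([126, 28, 425]) spool();
translate([347, -33, 31]) stool_2();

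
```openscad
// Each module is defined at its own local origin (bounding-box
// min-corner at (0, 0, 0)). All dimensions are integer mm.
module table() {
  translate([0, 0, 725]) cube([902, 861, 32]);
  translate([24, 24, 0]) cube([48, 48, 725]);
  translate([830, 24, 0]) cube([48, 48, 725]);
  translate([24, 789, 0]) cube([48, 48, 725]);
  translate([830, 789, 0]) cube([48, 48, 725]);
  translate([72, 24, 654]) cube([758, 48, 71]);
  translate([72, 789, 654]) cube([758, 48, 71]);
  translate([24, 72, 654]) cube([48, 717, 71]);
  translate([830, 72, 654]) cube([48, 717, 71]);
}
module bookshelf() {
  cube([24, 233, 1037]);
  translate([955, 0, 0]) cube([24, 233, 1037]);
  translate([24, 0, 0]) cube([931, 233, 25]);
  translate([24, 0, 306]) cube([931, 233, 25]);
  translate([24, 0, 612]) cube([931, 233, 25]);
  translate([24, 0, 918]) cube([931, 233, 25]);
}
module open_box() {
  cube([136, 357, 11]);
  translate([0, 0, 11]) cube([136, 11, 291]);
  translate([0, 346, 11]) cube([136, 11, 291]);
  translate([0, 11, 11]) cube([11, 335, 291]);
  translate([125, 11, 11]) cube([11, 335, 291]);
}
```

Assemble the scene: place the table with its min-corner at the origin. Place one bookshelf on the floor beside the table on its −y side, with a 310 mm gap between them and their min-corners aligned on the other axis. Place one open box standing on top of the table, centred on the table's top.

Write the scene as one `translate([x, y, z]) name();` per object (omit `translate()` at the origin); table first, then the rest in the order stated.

table();
translate([0, -543, 0]) bookshelf();
translate([383, 252, 757]) open_box();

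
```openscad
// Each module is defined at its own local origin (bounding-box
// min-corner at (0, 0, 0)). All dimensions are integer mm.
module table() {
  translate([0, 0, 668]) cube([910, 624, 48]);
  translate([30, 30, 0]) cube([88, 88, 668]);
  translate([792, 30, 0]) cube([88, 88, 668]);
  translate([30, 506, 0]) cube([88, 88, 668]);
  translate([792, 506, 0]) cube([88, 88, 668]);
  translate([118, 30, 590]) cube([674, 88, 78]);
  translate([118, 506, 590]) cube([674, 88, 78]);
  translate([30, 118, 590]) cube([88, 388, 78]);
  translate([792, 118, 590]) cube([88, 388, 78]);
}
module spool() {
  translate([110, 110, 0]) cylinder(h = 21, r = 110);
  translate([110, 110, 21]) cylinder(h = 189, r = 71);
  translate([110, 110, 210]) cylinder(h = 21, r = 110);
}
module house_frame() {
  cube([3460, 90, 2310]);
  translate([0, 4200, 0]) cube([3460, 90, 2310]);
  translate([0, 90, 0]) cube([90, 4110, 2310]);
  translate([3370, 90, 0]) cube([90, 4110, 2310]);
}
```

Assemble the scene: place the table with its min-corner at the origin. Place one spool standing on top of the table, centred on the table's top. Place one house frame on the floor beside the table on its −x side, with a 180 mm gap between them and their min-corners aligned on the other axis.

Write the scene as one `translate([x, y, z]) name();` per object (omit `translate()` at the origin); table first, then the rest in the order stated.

table();
translate([345, 202, 716]) spool();
translate([-3640, 0, 0]) house_frame();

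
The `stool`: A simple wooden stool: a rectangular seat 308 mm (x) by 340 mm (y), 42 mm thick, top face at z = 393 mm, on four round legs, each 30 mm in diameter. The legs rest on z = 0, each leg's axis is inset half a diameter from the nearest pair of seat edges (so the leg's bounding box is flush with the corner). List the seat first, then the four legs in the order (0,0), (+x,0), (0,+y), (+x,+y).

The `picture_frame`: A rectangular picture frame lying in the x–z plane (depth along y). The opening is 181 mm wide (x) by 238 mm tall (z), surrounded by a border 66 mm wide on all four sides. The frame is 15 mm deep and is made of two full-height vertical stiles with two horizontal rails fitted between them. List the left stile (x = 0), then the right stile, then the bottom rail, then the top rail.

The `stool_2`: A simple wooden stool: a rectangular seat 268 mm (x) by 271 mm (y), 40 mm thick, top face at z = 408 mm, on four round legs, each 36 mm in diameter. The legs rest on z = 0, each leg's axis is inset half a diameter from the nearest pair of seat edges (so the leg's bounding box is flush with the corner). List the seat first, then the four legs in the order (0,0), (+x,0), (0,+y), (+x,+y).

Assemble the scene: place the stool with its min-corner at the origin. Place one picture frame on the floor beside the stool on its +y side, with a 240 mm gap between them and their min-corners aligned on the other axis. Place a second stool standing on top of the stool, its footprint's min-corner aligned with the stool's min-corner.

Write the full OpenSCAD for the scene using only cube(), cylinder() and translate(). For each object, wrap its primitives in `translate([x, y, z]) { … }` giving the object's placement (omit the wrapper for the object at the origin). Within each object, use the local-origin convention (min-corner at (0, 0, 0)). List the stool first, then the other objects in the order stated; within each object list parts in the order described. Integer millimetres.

translate([0, 0, 351]) cube([308, 340, 42]);
translate([15, 15, 0]) cylinder(h = 351, r = 15);
translate([293, 15, 0]) cylinder(h = 351, r = 15);
translate([15, 325, 0]) cylinder(h = 351, r = 15);
translate([293, 325, 0]) cylinder(h = 351, r = 15);
translate([0, 580, 0]) {
  cube([66, 15, 370]);
  translate([247, 0, 0]) cube([66, 15, 370]);
  translate([66, 0, 0]) cube([181, 15, 66]);
  translate([66, 0, 304]) cube([181, 15, 66]);
}
translate([0, 0, 393]) {
  translate([0, 0, 368]) cube([268, 271, 40]);
  translate([18, 18, 0]) cylinder(h = 368, r = 18);
  translate([250, 18, 0]) cylinder(h = 368, r = 18);
  translate([18, 253, 0]) cylinder(h = 368, r = 18);
  translate([250, 253, 0]) cylinder(h = 368, r = 18);
}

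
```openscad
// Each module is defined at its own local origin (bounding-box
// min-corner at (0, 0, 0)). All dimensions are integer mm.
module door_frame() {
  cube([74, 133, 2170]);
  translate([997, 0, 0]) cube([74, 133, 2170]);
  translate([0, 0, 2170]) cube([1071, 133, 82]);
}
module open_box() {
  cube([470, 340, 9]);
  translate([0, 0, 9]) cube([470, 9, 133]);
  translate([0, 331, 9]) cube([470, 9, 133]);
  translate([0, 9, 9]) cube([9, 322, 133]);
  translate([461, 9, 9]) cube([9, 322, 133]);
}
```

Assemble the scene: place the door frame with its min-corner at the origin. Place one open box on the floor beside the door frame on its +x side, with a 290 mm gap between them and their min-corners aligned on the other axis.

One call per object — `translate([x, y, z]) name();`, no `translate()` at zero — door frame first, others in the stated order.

door_frame();
translate([1361, 0, 0]) open_box();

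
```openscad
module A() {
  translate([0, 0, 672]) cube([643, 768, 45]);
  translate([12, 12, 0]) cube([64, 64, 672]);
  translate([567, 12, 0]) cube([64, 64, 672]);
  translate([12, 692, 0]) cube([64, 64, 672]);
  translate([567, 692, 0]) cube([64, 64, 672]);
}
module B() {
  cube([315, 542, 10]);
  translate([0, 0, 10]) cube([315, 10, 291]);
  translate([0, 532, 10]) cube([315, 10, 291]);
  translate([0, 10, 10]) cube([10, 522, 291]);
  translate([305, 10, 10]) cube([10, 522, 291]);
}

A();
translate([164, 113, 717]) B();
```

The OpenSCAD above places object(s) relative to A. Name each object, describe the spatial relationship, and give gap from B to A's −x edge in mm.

A is a table. B is an open box. The open box is on top of the table, centred. The gap from the open box to the table's −x edge is 164 mm.

The open box's min-x is at 164; the table's min-x is 0; gap = 164 mm.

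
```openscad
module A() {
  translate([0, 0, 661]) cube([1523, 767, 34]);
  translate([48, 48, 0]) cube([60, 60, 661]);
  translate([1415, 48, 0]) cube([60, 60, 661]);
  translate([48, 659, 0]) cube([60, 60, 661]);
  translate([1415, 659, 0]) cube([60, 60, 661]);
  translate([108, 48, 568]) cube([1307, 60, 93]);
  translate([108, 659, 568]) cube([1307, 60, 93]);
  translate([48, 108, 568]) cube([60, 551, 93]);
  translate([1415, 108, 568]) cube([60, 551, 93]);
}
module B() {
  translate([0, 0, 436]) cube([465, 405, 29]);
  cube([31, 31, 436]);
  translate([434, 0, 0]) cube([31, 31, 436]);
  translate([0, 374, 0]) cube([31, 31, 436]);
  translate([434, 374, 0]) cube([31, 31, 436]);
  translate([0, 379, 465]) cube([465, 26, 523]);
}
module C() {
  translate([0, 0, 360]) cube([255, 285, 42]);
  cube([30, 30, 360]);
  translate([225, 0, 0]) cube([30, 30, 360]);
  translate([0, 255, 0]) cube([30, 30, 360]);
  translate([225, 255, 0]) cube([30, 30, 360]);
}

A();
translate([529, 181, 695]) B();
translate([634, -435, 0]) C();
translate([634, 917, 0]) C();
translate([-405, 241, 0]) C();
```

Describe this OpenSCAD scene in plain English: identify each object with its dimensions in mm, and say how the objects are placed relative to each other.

A is a table: top 1523 mm (x) × 767 mm (y), 34 mm thick, upper face at z = 695 mm, on four 60×60 mm square legs, each inset 48 mm from the nearest pair of top edges, running from z = 0 to the bottom of the top. Four apron rails, 60 mm thick and 93 mm tall, run between adjacent legs with their top edges flush with the underside of the top and their outer faces flush with the legs' outer faces.

B is a chair. The seat is a 465×405×29 mm slab with its top at z = 465 mm, on four 31×31 mm corner legs (flush with the seat edges, standing on z = 0). A flat backrest 26 mm thick, 523 mm tall, spans the full seat width and rises from the seat top along its +y edge, rear face flush with the rear of the seat.

C is a four-legged stool. The seat is a 255×285×42 mm slab whose top surface is at z = 402 mm; four square legs, each 30×30 mm in cross-section, run from the floor (z = 0) to the underside of the seat, each flush with a corner of the seat.

The chair is on top of the table, centred. Three stools sit around the table at the −y, +y, −x sides.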